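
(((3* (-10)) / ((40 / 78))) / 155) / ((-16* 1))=117 / 4960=0.02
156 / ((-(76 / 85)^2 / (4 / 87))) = -93925 / 10469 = -8.97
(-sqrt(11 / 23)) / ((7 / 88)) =-88 * sqrt(253) / 161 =-8.69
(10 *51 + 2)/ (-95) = -512/ 95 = -5.39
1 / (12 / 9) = 3 / 4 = 0.75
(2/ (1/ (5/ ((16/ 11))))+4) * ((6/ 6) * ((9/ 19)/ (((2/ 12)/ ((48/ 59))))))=28188/ 1121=25.15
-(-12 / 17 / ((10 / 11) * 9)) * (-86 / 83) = -1892 / 21165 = -0.09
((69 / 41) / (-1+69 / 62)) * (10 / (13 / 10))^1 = 427800 / 3731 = 114.66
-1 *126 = -126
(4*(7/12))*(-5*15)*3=-525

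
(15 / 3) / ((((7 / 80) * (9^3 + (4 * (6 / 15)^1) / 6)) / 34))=204000 / 76573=2.66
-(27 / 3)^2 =-81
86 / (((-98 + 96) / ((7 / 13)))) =-301 / 13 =-23.15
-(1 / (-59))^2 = -1 / 3481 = -0.00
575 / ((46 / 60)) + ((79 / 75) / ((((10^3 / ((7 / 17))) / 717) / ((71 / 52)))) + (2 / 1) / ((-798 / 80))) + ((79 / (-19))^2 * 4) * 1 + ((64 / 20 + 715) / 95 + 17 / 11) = 1526843375035087 / 1842941100000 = 828.48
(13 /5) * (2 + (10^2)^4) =1300000026 /5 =260000005.20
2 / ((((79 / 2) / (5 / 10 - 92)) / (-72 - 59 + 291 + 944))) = -404064 / 79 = -5114.73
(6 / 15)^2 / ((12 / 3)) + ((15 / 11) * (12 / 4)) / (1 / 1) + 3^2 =3611 / 275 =13.13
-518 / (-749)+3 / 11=1135 / 1177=0.96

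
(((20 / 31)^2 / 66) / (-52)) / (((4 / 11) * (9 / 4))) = -50 / 337311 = -0.00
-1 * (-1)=1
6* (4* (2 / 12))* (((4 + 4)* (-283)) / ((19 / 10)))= -90560 / 19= -4766.32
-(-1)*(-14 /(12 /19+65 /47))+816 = 207926 /257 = 809.05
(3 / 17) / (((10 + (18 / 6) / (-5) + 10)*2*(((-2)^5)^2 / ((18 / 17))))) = 135 / 28705792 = 0.00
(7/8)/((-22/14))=-49/88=-0.56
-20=-20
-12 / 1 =-12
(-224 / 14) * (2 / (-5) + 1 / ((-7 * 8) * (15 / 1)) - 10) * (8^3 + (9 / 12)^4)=1145883761 / 13440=85259.21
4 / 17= 0.24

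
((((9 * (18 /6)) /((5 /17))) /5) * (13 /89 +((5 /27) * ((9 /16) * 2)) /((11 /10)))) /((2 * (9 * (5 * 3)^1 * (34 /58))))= 114289 /2937000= 0.04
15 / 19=0.79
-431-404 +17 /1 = -818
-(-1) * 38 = 38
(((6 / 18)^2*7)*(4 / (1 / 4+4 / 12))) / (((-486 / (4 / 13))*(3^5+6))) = -32 / 2359773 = -0.00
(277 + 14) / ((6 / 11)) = 1067 / 2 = 533.50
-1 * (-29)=29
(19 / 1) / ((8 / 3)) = 57 / 8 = 7.12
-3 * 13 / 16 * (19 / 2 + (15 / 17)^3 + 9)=-7352709 / 157216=-46.77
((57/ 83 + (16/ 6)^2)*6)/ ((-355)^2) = 466/ 1255209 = 0.00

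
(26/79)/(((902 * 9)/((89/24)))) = 1157/7695864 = 0.00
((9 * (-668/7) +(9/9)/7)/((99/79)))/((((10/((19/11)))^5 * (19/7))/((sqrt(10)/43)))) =-61885402949 * sqrt(10)/68559410700000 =-0.00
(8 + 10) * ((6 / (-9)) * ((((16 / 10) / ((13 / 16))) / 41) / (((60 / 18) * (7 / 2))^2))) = -13824 / 3264625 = -0.00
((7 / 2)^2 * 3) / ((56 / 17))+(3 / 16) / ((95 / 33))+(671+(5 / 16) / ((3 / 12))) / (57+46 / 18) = 2292333 / 101840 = 22.51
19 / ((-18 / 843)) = -5339 / 6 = -889.83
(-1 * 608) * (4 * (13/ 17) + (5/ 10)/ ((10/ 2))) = -163248/ 85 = -1920.56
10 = 10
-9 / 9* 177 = -177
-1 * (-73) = 73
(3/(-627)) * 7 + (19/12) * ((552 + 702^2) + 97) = 1959501779/2508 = 781300.55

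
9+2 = 11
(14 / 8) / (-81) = -7 / 324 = -0.02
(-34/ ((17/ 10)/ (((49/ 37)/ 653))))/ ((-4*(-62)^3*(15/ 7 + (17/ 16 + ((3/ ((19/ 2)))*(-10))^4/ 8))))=-0.00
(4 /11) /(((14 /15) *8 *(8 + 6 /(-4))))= 15 /2002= 0.01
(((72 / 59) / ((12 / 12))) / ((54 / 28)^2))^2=2458624 / 22838841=0.11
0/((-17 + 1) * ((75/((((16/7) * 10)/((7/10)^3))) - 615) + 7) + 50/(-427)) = 0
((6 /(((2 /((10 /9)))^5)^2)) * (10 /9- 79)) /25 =-547656250 /10460353203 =-0.05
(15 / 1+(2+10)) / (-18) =-3 / 2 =-1.50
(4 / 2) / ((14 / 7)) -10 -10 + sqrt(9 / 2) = -19 + 3 * sqrt(2) / 2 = -16.88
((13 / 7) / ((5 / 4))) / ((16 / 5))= 13 / 28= 0.46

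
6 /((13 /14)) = 6.46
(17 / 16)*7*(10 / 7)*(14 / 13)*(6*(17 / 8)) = 30345 / 208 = 145.89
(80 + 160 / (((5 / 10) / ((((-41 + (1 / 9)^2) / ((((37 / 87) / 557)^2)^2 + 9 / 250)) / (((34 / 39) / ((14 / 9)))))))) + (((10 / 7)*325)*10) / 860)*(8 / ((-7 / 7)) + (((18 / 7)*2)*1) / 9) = 3678722086093070854926512063380 / 761863157534343183025749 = 4828586.41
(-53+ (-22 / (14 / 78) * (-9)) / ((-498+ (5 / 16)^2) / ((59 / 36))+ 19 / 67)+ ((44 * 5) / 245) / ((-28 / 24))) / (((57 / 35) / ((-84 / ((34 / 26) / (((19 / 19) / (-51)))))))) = -78620666701772 / 1770910476279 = -44.40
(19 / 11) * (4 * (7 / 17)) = 532 / 187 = 2.84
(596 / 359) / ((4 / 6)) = 894 / 359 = 2.49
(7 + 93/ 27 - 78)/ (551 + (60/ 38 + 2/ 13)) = -150176/ 1228725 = -0.12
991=991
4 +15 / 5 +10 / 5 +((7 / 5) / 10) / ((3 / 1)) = 1357 / 150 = 9.05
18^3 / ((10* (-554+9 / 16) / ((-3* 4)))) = 12.65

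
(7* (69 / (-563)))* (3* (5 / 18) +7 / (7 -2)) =-10787 / 5630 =-1.92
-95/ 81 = -1.17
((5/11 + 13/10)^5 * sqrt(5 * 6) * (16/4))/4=267785184193 * sqrt(30)/16105100000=91.07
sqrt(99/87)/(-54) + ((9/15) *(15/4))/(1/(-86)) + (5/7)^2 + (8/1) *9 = -11857/98 - sqrt(957)/1566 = -121.01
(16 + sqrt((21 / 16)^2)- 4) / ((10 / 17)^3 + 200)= 1046469 / 15737600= 0.07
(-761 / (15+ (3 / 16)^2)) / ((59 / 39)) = -2532608 / 75697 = -33.46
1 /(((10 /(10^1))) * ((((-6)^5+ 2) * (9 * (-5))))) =1 /349830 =0.00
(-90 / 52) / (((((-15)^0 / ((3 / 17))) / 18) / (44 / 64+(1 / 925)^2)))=-2287089513 / 605098000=-3.78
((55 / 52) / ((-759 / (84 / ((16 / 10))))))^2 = 30625 / 5721664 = 0.01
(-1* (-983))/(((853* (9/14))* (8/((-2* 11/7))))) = -10813/15354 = -0.70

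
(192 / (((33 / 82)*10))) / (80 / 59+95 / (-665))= 1083712 / 27555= 39.33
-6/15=-2/5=-0.40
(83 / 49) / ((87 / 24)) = 0.47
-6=-6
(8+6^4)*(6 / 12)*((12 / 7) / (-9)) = -2608 / 21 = -124.19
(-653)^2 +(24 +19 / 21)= 8955112 / 21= 426433.90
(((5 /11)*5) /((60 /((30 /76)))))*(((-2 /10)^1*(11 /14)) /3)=-5 /6384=-0.00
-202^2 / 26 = -20402 / 13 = -1569.38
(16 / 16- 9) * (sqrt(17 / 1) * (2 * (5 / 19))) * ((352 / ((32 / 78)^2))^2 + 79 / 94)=-65782707475 * sqrt(17) / 3572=-75931985.23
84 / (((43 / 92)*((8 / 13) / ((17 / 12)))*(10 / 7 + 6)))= 19159 / 344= 55.69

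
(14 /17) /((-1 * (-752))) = 7 /6392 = 0.00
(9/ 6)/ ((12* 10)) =1/ 80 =0.01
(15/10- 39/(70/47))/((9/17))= -1632/35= -46.63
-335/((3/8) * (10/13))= -3484/3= -1161.33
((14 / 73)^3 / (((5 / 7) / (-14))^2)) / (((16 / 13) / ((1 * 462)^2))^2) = 81497129249.80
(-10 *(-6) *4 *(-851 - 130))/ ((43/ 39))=-9182160/ 43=-213538.60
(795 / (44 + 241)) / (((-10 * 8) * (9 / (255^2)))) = -76585 / 304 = -251.92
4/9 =0.44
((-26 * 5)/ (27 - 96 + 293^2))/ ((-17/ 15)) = 195/ 145826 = 0.00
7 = 7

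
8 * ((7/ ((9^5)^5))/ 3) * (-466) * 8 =-208768/ 2153693963075557766310747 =-0.00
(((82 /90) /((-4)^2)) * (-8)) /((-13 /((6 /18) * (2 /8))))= 41 /14040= 0.00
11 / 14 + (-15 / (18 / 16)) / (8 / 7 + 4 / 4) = -685 / 126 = -5.44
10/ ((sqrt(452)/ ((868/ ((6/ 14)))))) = 952.64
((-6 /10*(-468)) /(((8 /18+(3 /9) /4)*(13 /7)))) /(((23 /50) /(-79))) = -21500640 /437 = -49200.55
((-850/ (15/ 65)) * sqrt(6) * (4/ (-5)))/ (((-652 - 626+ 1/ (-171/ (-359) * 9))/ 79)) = -358258680 * sqrt(6)/ 1966483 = -446.25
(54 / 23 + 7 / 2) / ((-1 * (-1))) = 269 / 46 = 5.85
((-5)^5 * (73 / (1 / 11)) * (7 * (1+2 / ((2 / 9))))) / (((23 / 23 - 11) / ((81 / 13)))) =1422815625 / 13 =109447355.77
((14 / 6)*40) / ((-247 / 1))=-0.38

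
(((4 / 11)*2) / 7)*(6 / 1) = 48 / 77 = 0.62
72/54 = 4/3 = 1.33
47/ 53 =0.89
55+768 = 823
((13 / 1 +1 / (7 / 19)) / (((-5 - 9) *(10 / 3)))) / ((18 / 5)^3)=-1375 / 190512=-0.01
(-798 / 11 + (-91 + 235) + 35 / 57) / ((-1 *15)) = -45187 / 9405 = -4.80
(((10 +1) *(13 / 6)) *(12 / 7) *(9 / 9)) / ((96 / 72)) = 429 / 14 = 30.64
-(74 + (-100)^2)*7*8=-564144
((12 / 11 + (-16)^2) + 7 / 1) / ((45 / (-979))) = -5745.44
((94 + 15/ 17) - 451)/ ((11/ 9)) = -54486/ 187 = -291.37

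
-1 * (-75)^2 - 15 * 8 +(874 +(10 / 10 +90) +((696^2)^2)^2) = 55064781072099113430356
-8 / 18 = -0.44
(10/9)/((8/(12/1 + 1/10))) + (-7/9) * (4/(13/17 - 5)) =1565/648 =2.42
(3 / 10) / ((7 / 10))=3 / 7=0.43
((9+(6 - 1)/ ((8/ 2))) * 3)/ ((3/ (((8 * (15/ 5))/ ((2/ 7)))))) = 861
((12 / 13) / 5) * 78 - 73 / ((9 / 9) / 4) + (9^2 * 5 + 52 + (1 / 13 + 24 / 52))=11696 / 65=179.94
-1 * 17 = -17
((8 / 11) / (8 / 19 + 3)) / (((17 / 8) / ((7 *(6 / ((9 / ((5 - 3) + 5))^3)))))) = 5839232 / 2953665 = 1.98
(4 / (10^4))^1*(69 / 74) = 69 / 185000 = 0.00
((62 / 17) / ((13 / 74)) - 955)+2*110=-157847 / 221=-714.24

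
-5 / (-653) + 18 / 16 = 5917 / 5224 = 1.13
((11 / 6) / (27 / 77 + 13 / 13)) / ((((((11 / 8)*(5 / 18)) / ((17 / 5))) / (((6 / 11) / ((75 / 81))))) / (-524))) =-30305016 / 8125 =-3729.85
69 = 69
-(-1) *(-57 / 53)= -57 / 53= -1.08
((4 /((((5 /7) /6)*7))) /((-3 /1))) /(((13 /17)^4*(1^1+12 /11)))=-7349848 /3284515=-2.24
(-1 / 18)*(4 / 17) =-2 / 153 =-0.01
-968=-968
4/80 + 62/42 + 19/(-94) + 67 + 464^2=4251291757/19740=215364.32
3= 3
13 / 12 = 1.08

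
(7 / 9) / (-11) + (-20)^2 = 39593 / 99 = 399.93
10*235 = 2350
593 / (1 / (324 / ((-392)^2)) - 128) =48033 / 28048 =1.71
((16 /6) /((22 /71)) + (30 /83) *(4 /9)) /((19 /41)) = 328164 /17347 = 18.92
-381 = -381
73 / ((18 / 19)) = 1387 / 18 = 77.06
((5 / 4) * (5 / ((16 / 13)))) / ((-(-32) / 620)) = 50375 / 512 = 98.39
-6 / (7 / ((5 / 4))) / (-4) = 15 / 56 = 0.27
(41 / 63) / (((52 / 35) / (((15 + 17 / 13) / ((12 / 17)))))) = 184705 / 18252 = 10.12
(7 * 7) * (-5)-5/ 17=-4170/ 17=-245.29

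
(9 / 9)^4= 1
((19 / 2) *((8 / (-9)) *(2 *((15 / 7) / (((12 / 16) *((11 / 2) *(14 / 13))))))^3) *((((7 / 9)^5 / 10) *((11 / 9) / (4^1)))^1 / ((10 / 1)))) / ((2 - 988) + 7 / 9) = 26715520 / 3991307382909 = 0.00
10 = 10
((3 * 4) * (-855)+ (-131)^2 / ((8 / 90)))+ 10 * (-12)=730725 / 4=182681.25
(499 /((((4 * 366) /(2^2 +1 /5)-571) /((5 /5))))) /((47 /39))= -45409 /24393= -1.86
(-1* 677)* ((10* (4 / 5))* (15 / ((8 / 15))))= -152325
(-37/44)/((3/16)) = -4.48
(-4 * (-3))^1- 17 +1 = -4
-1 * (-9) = 9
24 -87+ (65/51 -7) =-3505/51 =-68.73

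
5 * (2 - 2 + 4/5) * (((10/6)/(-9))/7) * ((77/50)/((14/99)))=-121/105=-1.15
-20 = -20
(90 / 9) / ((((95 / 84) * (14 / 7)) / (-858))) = -72072 / 19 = -3793.26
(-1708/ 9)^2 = 2917264/ 81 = 36015.60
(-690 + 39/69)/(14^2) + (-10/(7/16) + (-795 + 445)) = -1696697/4508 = -376.37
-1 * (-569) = 569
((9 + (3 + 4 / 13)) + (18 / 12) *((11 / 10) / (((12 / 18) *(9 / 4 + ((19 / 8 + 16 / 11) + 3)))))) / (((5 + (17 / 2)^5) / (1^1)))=20907424 / 73748582895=0.00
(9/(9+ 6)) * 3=9/5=1.80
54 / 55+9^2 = 4509 / 55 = 81.98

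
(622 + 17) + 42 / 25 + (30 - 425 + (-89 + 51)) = 5192 / 25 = 207.68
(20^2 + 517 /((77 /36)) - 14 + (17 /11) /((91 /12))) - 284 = 344262 /1001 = 343.92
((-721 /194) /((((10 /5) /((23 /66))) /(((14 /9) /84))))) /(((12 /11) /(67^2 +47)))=-116081 /2328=-49.86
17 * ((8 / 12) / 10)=17 / 15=1.13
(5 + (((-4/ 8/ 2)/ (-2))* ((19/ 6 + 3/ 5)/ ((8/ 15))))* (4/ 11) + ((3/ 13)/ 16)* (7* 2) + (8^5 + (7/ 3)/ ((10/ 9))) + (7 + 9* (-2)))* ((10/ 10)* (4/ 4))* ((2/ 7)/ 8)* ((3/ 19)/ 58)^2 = 6746891157/ 777995778560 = 0.01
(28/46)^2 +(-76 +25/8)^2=179813825/33856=5311.14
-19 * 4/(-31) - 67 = -64.55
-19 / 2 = -9.50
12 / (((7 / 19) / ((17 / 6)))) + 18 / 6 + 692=5511 / 7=787.29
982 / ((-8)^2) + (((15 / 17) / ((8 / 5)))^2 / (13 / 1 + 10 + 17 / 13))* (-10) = 44474459 / 2922368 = 15.22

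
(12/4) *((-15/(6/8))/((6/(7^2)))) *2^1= -980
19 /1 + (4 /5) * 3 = 21.40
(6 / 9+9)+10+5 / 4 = 251 / 12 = 20.92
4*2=8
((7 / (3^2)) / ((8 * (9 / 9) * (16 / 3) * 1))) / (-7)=-1 / 384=-0.00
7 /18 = 0.39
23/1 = 23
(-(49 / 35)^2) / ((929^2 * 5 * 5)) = -49 / 539400625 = -0.00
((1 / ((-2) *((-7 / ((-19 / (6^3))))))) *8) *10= -95 / 189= -0.50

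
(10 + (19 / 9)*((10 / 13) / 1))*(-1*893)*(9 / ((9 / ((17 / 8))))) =-2580770 / 117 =-22057.86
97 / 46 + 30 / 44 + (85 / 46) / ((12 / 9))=8453 / 2024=4.18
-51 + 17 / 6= -289 / 6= -48.17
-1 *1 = -1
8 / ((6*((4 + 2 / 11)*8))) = 11 / 276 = 0.04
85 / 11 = 7.73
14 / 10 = 7 / 5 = 1.40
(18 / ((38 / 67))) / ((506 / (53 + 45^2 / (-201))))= 2.69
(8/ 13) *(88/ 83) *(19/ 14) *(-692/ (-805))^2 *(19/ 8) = 7606275776/ 4894532825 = 1.55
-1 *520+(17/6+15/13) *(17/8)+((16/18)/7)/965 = -6468444481/12645360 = -511.53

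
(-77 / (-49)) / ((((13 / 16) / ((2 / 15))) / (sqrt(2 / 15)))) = 352 * sqrt(30) / 20475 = 0.09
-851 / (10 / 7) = -5957 / 10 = -595.70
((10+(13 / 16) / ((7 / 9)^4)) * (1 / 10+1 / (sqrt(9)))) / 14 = 6102889 / 16134720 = 0.38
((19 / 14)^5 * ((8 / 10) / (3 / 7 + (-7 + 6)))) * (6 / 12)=-2476099 / 768320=-3.22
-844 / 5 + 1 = -839 / 5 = -167.80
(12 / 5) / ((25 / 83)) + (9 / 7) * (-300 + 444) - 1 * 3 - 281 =-79528 / 875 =-90.89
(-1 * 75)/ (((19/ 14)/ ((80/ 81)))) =-28000/ 513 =-54.58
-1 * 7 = -7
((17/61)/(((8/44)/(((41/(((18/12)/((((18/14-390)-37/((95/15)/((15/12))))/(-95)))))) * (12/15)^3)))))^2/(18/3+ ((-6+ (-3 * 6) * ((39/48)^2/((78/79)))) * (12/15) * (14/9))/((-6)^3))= 18999365162494019567616/14503673298368515625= 1309.97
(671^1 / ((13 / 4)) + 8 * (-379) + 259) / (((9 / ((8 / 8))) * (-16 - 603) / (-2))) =-66730 / 72423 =-0.92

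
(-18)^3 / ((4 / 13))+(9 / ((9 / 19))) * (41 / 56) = -18940.09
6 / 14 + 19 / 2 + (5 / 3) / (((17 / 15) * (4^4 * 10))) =604963 / 60928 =9.93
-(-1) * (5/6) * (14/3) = 35/9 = 3.89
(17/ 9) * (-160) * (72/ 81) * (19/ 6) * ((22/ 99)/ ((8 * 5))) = -10336/ 2187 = -4.73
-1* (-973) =973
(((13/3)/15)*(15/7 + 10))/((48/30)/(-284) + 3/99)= 50765/357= 142.20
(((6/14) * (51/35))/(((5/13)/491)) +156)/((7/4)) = 4670796/8575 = 544.70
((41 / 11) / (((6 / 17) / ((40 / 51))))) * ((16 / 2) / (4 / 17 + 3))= 22304 / 1089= 20.48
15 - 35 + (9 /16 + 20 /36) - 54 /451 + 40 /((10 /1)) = -974269 /64944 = -15.00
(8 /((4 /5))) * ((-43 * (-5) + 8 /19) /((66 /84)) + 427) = 1465450 /209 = 7011.72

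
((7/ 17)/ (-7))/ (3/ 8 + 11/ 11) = -8/ 187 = -0.04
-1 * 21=-21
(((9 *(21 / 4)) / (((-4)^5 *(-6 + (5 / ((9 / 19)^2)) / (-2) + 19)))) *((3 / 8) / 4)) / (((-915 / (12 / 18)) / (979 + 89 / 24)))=0.00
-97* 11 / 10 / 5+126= 5233 / 50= 104.66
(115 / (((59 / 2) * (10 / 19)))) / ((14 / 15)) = 6555 / 826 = 7.94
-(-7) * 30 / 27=70 / 9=7.78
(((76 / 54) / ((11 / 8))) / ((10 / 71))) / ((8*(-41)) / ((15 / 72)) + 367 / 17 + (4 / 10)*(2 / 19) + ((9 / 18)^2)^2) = -0.00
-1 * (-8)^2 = -64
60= 60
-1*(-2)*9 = 18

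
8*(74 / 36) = 148 / 9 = 16.44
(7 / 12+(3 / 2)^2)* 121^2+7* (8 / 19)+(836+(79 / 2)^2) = 10005103 / 228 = 43882.03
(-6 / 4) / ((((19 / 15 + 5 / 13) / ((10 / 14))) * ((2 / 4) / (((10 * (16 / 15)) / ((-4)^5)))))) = 975 / 72128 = 0.01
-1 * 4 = -4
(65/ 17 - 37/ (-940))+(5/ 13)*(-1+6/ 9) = 3.73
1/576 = 0.00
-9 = -9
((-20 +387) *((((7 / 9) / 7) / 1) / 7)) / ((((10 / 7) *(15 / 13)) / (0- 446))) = -1063933 / 675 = -1576.20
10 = 10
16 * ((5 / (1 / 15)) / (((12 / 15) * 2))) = 750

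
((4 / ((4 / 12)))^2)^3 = 2985984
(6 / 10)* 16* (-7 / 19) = -336 / 95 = -3.54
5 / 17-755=-12830 / 17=-754.71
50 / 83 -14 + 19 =465 / 83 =5.60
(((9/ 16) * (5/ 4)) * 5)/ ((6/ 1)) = 0.59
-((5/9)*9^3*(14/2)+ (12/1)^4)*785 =-18503235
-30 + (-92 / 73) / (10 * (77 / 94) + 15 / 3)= -340531 / 11315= -30.10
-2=-2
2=2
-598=-598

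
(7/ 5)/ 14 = 1/ 10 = 0.10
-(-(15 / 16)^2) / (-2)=-225 / 512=-0.44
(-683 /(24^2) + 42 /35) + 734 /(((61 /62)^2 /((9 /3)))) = 24377878001 /10716480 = 2274.80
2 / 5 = 0.40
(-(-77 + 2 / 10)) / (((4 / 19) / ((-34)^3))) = -71690496 / 5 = -14338099.20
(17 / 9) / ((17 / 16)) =16 / 9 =1.78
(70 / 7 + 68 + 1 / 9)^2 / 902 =494209 / 73062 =6.76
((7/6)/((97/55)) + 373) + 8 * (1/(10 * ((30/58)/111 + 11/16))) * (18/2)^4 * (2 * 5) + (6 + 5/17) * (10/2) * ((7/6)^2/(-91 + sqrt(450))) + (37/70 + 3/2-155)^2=777440751364554281/7805189807100-131075 * sqrt(2)/1597524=99605.50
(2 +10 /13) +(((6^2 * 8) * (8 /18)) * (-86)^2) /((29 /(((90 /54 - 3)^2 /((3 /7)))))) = 1378405916 /10179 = 135416.63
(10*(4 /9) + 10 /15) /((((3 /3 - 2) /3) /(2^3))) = -368 /3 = -122.67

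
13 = 13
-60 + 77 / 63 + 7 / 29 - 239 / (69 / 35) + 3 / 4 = -4298587 / 24012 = -179.02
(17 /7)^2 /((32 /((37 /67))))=10693 /105056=0.10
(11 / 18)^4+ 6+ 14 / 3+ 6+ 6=2394097 / 104976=22.81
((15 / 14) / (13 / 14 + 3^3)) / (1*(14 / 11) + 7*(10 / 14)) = 55 / 8993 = 0.01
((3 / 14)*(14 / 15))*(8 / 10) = 4 / 25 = 0.16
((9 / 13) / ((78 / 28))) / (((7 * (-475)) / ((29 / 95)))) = -174 / 7626125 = -0.00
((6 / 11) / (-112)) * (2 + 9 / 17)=-129 / 10472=-0.01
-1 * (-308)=308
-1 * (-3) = 3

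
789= 789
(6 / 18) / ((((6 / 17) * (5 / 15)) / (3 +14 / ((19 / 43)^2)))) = 458473 / 2166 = 211.67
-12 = -12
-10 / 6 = -5 / 3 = -1.67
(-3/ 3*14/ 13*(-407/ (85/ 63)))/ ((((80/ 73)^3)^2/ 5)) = 27162526273933743/ 28966912000000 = 937.71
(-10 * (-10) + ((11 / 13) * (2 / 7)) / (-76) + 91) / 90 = 660467 / 311220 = 2.12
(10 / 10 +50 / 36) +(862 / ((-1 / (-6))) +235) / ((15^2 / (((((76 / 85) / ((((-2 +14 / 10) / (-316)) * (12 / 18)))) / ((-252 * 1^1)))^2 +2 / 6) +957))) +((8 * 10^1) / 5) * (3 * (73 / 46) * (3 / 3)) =276295944825661 / 11871874350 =23273.15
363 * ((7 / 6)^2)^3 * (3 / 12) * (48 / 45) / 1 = 14235529 / 58320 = 244.09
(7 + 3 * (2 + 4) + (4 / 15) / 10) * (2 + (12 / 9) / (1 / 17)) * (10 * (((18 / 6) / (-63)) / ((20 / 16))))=-1111184 / 4725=-235.17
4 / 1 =4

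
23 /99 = 0.23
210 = 210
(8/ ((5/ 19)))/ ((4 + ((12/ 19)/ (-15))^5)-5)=-235229405000/ 7737810399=-30.40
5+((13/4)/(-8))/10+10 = 4787/320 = 14.96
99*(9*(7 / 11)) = 567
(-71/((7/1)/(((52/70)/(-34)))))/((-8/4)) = -923/8330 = -0.11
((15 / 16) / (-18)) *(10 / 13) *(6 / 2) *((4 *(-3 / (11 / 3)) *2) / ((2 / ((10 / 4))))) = 1125 / 1144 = 0.98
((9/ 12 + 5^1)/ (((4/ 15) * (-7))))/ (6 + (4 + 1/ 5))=-575/ 1904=-0.30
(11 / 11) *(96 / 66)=16 / 11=1.45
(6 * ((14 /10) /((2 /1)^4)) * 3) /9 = 7 /40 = 0.18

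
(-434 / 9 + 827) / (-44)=-7009 / 396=-17.70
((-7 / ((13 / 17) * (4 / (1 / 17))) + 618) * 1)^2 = 1032272641 / 2704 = 381757.63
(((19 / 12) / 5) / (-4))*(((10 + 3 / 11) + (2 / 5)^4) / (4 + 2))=-1345219 / 9900000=-0.14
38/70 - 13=-436/35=-12.46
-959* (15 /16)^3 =-3236625 /4096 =-790.19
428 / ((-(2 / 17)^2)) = -30923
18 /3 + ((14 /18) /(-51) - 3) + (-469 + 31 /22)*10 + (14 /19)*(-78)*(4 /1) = -470332337 /95931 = -4902.82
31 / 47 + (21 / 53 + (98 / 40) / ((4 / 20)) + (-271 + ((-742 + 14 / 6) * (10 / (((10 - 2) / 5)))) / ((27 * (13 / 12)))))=-1454003315 / 3497364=-415.74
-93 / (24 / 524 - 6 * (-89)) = -4061 / 23320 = -0.17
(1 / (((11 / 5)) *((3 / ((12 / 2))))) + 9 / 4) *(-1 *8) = -278 / 11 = -25.27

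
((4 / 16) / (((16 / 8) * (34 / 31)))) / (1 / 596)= 67.93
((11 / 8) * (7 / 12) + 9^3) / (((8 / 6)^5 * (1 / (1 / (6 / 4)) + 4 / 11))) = 62424351 / 671744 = 92.93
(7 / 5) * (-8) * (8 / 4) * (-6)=134.40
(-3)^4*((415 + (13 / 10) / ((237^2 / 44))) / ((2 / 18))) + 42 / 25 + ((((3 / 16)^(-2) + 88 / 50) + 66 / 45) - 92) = 424745896609 / 1404225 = 302477.09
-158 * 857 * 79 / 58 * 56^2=-578379725.24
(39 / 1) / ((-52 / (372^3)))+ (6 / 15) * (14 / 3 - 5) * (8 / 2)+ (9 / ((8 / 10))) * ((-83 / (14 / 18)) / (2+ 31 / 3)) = -599987494403 / 15540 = -38609233.87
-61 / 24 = -2.54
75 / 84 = 25 / 28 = 0.89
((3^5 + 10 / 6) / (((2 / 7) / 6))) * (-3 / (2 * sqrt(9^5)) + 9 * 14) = 647356.28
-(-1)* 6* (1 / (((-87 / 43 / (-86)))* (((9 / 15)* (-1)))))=-36980 / 87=-425.06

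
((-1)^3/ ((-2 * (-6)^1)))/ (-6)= 1/ 72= 0.01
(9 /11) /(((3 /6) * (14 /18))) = 162 /77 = 2.10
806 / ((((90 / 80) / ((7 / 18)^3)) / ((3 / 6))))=138229 / 6561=21.07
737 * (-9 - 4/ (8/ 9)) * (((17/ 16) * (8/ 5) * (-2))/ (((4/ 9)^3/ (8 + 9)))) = 4192341219/ 640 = 6550533.15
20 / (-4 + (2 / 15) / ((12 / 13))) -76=-81.19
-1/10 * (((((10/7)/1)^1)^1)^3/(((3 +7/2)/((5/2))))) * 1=-500/4459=-0.11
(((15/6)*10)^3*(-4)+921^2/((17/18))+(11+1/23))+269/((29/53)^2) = 275082603683/328831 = 836547.05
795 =795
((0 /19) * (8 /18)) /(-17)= 0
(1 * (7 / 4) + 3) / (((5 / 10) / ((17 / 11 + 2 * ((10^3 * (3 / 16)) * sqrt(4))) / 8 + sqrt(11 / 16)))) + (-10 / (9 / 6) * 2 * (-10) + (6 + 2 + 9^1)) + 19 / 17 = 1051.79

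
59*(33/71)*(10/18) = 3245/213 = 15.23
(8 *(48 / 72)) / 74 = 8 / 111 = 0.07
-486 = -486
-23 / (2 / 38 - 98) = 437 / 1861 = 0.23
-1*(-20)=20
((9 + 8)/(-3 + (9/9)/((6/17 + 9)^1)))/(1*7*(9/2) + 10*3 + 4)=-2703/30130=-0.09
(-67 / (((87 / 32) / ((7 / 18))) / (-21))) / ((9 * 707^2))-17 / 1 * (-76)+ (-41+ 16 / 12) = 30008599003 / 23962149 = 1252.33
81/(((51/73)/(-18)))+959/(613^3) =-2086.94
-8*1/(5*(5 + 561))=-4/1415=-0.00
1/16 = 0.06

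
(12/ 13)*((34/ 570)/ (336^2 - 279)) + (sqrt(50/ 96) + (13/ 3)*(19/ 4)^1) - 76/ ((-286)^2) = 5*sqrt(3)/ 12 + 18011742866231/ 875103912540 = 21.30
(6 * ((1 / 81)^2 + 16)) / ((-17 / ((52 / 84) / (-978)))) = 1364701 / 381791151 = 0.00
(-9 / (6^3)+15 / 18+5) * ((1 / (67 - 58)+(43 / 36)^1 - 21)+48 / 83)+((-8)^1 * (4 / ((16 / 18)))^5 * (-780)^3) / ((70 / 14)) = 100475041541769259 / 71712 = 1401091052289.29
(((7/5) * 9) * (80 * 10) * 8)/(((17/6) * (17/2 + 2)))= 46080/17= 2710.59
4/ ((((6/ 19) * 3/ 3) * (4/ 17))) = 53.83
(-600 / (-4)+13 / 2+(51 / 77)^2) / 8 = 1860979 / 94864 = 19.62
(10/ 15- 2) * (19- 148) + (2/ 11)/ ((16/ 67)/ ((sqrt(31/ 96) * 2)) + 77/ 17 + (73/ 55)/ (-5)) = 2372578928678997/ 13790636364151- 2129930000 * sqrt(186)/ 13790636364151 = 172.04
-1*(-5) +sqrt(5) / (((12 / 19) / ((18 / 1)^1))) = 5 +57*sqrt(5) / 2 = 68.73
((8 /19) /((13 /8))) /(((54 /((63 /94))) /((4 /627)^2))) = 1792 /13691503683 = 0.00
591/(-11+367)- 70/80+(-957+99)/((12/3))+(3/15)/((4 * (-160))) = -60866089/284800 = -213.72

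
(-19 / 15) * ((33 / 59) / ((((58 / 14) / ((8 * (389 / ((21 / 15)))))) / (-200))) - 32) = 1952264288 / 25665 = 76067.18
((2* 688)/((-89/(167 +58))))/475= -12384/1691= -7.32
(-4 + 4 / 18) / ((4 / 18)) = -17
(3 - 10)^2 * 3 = 147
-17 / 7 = -2.43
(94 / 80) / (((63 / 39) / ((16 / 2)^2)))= 46.55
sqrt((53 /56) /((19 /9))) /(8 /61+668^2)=61*sqrt(14098) /4826955168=0.00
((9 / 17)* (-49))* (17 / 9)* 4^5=-50176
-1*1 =-1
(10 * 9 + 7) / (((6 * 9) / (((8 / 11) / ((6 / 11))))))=194 / 81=2.40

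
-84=-84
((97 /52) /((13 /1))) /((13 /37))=3589 /8788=0.41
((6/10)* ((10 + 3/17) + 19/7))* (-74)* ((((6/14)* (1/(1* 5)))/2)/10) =-255411/104125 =-2.45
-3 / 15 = -0.20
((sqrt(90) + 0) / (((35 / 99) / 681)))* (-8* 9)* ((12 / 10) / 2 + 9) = -699000192* sqrt(10) / 175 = -12631043.95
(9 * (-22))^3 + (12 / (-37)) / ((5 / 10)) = -287208528 / 37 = -7762392.65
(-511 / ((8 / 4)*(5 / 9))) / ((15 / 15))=-4599 / 10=-459.90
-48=-48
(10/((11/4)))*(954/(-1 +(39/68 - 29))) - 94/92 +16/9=-15469433/132066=-117.13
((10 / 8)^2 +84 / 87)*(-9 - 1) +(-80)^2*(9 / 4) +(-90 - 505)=3196895 / 232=13779.72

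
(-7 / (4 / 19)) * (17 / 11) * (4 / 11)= -2261 / 121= -18.69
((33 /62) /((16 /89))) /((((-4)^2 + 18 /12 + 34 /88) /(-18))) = -290763 /97588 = -2.98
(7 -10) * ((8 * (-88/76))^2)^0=-3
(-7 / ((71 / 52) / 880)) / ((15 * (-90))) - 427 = -423.66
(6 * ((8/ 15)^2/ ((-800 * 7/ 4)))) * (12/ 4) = -16/ 4375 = -0.00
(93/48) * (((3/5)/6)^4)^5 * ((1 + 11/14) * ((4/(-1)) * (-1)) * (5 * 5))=31/8960000000000000000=0.00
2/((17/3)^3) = 54/4913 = 0.01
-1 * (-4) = 4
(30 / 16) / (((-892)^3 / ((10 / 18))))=-25 / 17033574912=-0.00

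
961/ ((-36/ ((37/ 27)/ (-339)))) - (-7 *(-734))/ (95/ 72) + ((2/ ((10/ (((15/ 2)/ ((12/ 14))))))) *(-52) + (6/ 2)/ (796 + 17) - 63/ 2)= -34072295428873/ 8483183460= -4016.45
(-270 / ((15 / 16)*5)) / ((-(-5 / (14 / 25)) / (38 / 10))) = -24.51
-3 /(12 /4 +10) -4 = -55 /13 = -4.23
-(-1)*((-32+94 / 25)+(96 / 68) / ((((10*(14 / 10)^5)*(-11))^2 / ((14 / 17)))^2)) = -82696461339732474844859852 / 2928344948291620503840425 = -28.24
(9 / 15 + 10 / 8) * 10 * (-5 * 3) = -555 / 2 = -277.50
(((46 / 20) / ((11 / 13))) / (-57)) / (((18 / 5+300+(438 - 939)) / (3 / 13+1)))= 184 / 618849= 0.00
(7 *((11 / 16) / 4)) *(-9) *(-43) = 29799 / 64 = 465.61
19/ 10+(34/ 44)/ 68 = 841/ 440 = 1.91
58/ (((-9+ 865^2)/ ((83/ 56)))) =2407/ 20950048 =0.00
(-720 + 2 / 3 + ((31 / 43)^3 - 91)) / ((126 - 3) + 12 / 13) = -2511497872 / 384257331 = -6.54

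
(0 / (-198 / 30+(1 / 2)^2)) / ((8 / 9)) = 0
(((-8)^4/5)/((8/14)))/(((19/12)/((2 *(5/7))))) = 24576/19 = 1293.47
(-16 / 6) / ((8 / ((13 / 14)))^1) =-13 / 42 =-0.31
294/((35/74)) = 621.60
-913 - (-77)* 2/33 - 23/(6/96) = -3829/3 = -1276.33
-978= -978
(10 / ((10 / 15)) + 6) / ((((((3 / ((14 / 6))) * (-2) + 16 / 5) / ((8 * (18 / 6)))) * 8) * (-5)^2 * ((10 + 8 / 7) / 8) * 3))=686 / 715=0.96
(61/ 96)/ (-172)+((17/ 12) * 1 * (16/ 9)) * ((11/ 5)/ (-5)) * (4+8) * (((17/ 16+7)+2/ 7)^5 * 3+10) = -3447903232601961209/ 2131331973120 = -1617722.29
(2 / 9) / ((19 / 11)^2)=242 / 3249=0.07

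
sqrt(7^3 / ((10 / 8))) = 14 * sqrt(35) / 5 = 16.57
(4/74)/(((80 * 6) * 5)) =1/44400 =0.00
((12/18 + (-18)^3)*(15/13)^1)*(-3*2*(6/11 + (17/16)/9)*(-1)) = -45965485/1716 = -26786.41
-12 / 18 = -2 / 3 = -0.67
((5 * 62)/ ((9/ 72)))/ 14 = 1240/ 7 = 177.14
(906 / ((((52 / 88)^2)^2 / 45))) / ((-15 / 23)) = -14644279584 / 28561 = -512736.93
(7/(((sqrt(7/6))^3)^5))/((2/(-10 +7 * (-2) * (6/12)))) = -2379456 * sqrt(42)/823543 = -18.72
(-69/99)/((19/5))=-115/627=-0.18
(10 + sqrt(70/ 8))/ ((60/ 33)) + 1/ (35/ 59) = 11*sqrt(35)/ 40 + 503/ 70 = 8.81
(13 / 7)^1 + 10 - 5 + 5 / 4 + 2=283 / 28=10.11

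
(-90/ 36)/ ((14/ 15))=-75/ 28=-2.68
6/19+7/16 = 229/304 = 0.75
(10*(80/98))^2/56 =20000/16807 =1.19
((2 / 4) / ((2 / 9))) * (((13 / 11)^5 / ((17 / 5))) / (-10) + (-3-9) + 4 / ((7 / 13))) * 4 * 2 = -1600402851 / 19165069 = -83.51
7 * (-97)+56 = -623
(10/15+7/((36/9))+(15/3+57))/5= 773/60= 12.88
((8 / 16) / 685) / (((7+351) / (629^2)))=0.81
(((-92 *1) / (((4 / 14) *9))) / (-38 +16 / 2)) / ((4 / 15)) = 161 / 36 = 4.47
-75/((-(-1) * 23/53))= -3975/23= -172.83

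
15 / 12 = 5 / 4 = 1.25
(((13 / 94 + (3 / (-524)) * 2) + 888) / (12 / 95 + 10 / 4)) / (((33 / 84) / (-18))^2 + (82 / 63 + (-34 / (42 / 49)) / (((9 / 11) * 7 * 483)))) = 6069971642394240 / 23114339360137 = 262.61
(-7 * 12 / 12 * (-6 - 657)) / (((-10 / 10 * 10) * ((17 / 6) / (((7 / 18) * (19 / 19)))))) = -637 / 10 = -63.70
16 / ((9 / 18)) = 32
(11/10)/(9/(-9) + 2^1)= 11/10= 1.10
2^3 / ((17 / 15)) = 120 / 17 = 7.06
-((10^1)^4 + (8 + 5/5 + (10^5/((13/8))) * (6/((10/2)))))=-1090117/13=-83855.15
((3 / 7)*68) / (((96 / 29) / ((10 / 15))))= 493 / 84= 5.87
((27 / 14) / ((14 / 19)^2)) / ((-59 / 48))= -58482 / 20237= -2.89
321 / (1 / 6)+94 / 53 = 102172 / 53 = 1927.77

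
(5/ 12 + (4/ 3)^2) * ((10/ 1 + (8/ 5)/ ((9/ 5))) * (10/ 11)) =19355/ 891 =21.72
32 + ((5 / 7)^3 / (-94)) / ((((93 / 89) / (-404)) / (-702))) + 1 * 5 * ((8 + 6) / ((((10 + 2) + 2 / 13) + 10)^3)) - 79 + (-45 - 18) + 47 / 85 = -589393976799907283 / 507364486594560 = -1161.68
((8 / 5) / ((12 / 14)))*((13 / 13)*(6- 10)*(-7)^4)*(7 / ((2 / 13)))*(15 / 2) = -6117748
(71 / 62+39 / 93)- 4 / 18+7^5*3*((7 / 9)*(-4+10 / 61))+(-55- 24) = -5123198389 / 34038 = -150514.08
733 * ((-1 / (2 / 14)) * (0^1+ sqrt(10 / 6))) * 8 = -52992.74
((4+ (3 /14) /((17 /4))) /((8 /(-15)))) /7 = -3615 /3332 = -1.08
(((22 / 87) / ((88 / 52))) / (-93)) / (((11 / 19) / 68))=-16796 / 89001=-0.19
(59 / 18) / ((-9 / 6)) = -59 / 27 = -2.19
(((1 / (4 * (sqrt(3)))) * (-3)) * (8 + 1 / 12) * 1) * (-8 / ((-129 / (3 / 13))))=-97 * sqrt(3) / 3354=-0.05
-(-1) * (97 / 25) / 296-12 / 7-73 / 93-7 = -45698453 / 4817400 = -9.49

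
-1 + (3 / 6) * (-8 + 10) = 0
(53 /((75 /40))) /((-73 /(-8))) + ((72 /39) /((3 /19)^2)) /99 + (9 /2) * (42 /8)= 309708077 /11274120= 27.47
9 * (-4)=-36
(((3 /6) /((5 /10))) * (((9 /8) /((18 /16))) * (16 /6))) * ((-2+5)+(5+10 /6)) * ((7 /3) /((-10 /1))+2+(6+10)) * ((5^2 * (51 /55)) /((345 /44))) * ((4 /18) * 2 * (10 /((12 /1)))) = 8408608 /16767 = 501.50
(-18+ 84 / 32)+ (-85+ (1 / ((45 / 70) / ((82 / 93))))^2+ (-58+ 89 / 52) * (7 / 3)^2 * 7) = -163474834177 / 72859176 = -2243.71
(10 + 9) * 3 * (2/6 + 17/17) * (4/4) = 76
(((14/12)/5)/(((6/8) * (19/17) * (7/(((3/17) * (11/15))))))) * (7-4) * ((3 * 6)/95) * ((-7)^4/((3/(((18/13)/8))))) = 237699/586625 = 0.41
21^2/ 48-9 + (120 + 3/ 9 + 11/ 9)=121.74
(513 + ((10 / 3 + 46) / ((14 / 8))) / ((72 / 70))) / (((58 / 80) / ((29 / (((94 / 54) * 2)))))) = 291820 / 47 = 6208.94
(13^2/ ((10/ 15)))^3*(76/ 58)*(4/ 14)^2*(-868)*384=-580810354962.92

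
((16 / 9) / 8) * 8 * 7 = 112 / 9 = 12.44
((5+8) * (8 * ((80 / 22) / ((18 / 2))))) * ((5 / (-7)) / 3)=-20800 / 2079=-10.00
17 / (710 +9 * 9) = 17 / 791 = 0.02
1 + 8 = 9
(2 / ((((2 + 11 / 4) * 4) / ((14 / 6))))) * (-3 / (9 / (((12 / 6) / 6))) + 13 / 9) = 56 / 171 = 0.33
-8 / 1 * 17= -136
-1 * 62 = -62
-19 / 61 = -0.31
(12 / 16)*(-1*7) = -21 / 4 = -5.25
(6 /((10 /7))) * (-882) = -18522 /5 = -3704.40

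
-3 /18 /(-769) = 1 /4614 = 0.00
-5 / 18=-0.28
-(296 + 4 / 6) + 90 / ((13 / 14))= -7790 / 39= -199.74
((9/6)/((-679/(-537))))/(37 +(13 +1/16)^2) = 206208/36090887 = 0.01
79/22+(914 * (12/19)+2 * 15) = 255337/418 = 610.85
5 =5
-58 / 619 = -0.09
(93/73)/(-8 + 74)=31/1606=0.02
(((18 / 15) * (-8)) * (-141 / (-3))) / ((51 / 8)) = -6016 / 85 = -70.78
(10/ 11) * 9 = 90/ 11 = 8.18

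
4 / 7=0.57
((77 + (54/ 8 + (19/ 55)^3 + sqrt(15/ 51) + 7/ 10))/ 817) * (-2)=-56228911/ 271856750 - 2 * sqrt(85)/ 13889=-0.21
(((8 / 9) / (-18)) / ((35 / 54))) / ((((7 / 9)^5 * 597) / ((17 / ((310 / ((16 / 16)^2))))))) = -0.00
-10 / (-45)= 2 / 9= 0.22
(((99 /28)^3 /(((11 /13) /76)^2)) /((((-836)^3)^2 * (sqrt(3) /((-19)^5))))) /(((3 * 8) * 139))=-260091 * sqrt(3) /1006426983890944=-0.00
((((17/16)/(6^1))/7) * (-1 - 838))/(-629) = 839/24864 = 0.03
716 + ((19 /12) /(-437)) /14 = 2766623 /3864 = 716.00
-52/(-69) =52/69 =0.75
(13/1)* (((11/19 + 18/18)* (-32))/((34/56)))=-349440/323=-1081.86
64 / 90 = 32 / 45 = 0.71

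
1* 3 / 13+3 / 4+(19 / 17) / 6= 3095 / 2652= 1.17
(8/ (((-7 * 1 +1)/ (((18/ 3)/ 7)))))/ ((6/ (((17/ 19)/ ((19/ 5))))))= -340/ 7581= -0.04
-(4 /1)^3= -64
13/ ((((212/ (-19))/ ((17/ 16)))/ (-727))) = 899.96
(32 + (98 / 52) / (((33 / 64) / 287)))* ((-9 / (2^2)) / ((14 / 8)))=-1391232 / 1001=-1389.84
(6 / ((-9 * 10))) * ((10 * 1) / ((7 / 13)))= -26 / 21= -1.24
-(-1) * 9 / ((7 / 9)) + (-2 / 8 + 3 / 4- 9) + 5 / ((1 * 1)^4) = 113 / 14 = 8.07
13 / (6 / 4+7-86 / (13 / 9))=-338 / 1327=-0.25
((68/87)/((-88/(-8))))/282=34/134937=0.00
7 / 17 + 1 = 24 / 17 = 1.41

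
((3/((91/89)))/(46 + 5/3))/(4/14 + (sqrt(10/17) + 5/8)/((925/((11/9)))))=24229438907400/112789394215927- 597481920 * sqrt(170)/10253581292357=0.21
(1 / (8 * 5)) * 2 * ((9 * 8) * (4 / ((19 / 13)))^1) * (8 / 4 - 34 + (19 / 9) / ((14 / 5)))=-307.86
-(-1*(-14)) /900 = -7 /450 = -0.02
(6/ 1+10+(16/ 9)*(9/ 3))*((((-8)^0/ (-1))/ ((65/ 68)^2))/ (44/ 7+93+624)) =-2071552/ 64173525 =-0.03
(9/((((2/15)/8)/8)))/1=4320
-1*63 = -63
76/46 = 38/23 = 1.65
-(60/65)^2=-144/169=-0.85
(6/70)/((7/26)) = 78/245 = 0.32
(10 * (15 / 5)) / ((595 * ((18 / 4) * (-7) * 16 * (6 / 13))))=-13 / 59976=-0.00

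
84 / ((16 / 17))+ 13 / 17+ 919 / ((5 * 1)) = 93097 / 340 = 273.81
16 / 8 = 2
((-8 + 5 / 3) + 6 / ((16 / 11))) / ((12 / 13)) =-689 / 288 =-2.39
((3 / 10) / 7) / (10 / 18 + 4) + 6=17247 / 2870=6.01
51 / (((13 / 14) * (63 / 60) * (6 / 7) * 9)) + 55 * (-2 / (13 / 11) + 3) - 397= -8594 / 27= -318.30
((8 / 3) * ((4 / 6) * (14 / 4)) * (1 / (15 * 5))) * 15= 1.24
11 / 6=1.83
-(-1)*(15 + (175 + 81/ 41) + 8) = 8199/ 41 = 199.98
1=1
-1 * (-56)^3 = 175616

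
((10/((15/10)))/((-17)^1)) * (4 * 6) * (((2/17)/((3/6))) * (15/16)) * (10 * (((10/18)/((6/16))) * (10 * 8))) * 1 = -6400000/2601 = -2460.59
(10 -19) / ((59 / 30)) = -270 / 59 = -4.58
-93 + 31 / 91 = -8432 / 91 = -92.66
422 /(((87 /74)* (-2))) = -15614 /87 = -179.47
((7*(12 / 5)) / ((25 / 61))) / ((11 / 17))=87108 / 1375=63.35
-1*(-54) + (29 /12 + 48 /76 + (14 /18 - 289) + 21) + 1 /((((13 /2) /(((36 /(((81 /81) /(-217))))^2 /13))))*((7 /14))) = 166946517913 /115596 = 1444224.00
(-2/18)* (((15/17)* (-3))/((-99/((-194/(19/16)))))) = 15520/31977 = 0.49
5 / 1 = 5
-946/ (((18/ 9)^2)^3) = -473/ 32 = -14.78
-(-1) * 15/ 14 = 15/ 14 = 1.07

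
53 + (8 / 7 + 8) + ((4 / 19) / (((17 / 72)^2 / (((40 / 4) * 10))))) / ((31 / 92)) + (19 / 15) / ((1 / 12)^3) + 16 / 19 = 20092530083 / 5957735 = 3372.51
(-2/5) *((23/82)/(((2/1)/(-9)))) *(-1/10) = -207/4100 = -0.05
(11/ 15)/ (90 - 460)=-11/ 5550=-0.00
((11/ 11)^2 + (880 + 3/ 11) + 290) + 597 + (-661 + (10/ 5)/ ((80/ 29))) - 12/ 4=486199/ 440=1105.00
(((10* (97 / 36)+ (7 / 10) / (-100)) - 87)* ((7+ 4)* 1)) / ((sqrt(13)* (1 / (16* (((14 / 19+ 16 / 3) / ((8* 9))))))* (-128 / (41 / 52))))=42176346949* sqrt(13) / 99874944000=1.52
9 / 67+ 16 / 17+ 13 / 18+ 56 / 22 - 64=-13453925 / 225522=-59.66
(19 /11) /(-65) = -0.03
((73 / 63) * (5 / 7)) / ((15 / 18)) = 146 / 147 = 0.99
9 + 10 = 19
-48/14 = -24/7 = -3.43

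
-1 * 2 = -2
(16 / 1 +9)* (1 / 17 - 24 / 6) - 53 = -2576 / 17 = -151.53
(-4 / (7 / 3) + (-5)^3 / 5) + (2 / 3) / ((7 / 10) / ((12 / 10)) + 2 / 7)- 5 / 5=-13770 / 511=-26.95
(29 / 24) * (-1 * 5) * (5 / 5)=-6.04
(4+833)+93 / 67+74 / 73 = 4105514 / 4891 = 839.40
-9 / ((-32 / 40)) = 45 / 4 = 11.25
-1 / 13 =-0.08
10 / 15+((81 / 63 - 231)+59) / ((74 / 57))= -203309 / 1554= -130.83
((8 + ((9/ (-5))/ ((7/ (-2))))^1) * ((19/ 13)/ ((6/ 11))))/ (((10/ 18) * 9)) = 31141/ 6825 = 4.56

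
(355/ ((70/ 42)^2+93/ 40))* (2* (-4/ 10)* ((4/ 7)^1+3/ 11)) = -6645600/ 141449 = -46.98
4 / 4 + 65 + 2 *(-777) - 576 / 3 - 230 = -1910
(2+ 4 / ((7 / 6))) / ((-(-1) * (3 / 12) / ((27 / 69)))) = 8.50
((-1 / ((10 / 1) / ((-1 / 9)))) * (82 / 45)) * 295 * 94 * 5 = 227386 / 81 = 2807.23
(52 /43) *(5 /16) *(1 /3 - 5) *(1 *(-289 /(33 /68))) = 4470830 /4257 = 1050.23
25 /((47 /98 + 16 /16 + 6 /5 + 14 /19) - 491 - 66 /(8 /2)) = -116375 /2346509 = -0.05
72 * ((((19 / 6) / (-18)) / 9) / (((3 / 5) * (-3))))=190 / 243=0.78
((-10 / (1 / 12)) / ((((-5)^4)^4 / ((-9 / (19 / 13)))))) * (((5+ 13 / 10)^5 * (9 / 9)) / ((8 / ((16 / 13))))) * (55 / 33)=8931928887 / 724792480468750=0.00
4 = 4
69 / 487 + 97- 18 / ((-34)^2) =27339641 / 281486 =97.13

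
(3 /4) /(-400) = -3 /1600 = -0.00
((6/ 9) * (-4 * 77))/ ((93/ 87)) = -17864/ 93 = -192.09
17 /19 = 0.89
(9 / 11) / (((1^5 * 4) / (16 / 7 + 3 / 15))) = 783 / 1540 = 0.51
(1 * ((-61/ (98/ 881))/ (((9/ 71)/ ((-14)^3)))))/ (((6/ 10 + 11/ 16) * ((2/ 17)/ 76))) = 5521341741440/ 927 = 5956139958.40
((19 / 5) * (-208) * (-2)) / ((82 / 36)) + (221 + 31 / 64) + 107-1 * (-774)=23570003 / 13120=1796.49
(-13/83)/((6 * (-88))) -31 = -31.00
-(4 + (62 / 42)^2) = -2725 / 441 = -6.18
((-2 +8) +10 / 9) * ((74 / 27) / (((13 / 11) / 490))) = 25527040 / 3159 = 8080.73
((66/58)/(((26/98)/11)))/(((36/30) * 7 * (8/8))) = 4235/754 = 5.62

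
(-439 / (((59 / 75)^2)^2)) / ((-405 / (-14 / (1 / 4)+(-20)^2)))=11798125000 / 12117361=973.65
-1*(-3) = 3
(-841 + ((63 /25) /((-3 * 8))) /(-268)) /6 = -45077579 /321600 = -140.17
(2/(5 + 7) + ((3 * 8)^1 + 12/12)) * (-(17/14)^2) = -43639/1176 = -37.11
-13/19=-0.68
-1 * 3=-3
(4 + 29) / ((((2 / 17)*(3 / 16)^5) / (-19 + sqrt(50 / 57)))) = -1862795264 / 81 + 490209280*sqrt(114) / 4617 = -21863835.22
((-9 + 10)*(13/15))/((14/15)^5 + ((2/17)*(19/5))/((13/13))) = 0.75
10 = 10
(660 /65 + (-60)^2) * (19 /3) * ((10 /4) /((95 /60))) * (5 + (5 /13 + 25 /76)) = 206268.41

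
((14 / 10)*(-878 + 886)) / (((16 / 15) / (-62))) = -651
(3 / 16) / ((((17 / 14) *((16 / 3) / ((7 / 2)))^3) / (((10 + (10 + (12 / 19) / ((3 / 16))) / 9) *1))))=10610019 / 21168128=0.50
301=301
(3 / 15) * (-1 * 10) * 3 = -6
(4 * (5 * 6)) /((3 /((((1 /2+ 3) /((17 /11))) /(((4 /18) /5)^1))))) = 34650 /17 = 2038.24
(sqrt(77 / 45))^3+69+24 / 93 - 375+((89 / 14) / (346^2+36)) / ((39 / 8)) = -77464392613 / 253365294+77 * sqrt(385) / 675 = -303.50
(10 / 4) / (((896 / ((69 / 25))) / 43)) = 2967 / 8960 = 0.33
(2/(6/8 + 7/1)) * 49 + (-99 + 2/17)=-45447/527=-86.24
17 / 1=17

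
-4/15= -0.27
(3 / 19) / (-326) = -3 / 6194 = -0.00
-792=-792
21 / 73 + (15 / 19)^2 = 24006 / 26353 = 0.91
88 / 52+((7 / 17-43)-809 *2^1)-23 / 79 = -28967747 / 17459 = -1659.19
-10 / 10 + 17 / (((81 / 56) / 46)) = 43711 / 81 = 539.64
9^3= 729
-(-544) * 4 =2176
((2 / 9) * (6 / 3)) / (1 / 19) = 76 / 9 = 8.44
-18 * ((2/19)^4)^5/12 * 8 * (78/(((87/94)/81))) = -2490963591168/1090109230268832787607312429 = -0.00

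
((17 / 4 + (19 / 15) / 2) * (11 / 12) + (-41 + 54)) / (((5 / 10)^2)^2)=12583 / 45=279.62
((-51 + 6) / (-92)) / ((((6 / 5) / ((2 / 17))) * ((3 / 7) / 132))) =5775 / 391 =14.77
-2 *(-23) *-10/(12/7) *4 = -3220/3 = -1073.33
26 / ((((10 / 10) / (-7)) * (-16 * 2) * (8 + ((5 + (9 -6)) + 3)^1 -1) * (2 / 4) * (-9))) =-91 / 1296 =-0.07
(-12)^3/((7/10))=-17280/7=-2468.57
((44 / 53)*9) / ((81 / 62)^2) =169136 / 38637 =4.38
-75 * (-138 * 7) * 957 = 69334650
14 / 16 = 7 / 8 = 0.88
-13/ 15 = -0.87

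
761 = 761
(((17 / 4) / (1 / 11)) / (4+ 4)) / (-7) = -0.83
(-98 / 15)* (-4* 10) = 784 / 3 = 261.33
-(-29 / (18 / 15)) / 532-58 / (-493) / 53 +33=95044765 / 2875992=33.05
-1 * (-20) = 20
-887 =-887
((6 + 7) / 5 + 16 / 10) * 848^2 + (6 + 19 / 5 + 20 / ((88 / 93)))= 332229451 / 110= 3020267.74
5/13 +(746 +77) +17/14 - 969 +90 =-54.40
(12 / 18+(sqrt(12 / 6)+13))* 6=6* sqrt(2)+82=90.49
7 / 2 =3.50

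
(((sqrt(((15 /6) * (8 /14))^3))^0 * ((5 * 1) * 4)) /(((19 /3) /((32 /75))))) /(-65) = -128 /6175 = -0.02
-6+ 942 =936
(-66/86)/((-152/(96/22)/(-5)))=-90/817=-0.11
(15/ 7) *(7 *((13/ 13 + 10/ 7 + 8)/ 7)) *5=5475/ 49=111.73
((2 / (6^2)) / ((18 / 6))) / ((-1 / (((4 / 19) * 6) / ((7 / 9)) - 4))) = 158 / 3591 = 0.04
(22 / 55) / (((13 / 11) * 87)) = 22 / 5655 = 0.00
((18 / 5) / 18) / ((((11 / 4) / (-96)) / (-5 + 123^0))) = 1536 / 55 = 27.93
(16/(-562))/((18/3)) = -4/843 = -0.00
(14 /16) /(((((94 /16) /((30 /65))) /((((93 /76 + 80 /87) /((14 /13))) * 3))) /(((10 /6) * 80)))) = 1417100 /25897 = 54.72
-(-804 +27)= 777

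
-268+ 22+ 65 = -181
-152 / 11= -13.82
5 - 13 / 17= 72 / 17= 4.24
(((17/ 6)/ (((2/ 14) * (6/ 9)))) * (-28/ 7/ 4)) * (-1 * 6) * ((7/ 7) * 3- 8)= -1785/ 2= -892.50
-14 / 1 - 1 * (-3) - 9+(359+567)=906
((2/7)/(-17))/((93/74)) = -0.01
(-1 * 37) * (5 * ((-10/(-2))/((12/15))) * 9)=-41625/4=-10406.25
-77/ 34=-2.26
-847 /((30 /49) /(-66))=456533 /5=91306.60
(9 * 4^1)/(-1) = -36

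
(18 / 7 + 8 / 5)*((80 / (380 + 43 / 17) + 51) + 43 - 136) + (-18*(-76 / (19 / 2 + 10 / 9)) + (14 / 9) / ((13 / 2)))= -229731543712 / 5086288935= -45.17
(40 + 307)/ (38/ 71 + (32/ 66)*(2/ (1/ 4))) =813021/ 10342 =78.61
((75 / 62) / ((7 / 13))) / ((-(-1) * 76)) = 0.03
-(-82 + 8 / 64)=655 / 8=81.88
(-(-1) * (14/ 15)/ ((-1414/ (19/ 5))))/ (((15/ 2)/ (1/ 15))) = -38/ 1704375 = -0.00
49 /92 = 0.53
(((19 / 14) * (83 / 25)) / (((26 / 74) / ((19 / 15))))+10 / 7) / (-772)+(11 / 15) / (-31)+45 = 24475042113 / 544453000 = 44.95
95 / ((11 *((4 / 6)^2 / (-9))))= -7695 / 44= -174.89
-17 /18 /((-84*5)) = 17 /7560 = 0.00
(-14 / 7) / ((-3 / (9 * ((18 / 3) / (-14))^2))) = 54 / 49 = 1.10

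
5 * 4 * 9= 180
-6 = -6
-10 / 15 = -0.67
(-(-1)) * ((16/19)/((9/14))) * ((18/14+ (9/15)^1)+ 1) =3232/855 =3.78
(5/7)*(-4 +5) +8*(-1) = -51/7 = -7.29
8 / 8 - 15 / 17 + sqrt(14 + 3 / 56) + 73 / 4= sqrt(11018) / 28 + 1249 / 68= 22.12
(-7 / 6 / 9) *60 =-70 / 9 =-7.78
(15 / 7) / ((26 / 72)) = 540 / 91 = 5.93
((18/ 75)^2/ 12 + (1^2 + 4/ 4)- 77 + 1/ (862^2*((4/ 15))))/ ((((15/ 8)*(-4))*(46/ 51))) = 2368301009649/ 213625150000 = 11.09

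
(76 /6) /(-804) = -19 /1206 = -0.02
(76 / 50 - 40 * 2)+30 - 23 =-1787 / 25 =-71.48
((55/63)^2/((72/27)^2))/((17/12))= 3025/39984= 0.08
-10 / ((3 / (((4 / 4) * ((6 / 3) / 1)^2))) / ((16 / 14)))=-320 / 21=-15.24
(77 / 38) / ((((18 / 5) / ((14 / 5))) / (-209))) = -5929 / 18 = -329.39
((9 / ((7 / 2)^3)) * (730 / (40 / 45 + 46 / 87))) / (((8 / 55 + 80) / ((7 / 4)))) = 325215 / 137788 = 2.36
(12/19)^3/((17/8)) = 13824/116603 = 0.12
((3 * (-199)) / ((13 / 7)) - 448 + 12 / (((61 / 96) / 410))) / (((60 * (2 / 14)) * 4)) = 38709839 / 190320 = 203.39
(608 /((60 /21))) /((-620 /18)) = -4788 /775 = -6.18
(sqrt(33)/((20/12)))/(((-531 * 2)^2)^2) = sqrt(33)/2120053480560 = 0.00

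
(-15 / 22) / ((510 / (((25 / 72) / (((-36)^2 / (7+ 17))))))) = -25 / 2908224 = -0.00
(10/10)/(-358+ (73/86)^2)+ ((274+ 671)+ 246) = 3147137453/2642439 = 1191.00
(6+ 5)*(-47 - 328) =-4125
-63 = -63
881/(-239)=-881/239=-3.69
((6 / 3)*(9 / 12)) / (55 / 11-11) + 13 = 51 / 4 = 12.75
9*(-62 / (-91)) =558 / 91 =6.13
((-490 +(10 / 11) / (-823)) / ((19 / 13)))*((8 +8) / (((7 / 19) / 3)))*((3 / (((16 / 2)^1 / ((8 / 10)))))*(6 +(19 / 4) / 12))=-5311198854 / 63371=-83811.19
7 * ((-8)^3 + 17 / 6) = -21385 / 6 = -3564.17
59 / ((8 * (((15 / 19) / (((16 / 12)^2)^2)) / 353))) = 12662816 / 1215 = 10422.07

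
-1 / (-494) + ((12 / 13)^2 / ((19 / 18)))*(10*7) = 362893 / 6422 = 56.51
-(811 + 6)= -817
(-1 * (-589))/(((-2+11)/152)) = 89528/9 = 9947.56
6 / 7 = 0.86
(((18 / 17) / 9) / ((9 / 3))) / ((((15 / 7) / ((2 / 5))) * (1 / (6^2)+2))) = 112 / 31025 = 0.00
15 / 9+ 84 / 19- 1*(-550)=556.09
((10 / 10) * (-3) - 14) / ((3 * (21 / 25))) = -425 / 63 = -6.75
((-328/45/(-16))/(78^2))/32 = 41/17521920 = 0.00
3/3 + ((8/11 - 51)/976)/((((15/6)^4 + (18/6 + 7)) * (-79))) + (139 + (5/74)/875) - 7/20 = 139.65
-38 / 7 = -5.43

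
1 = 1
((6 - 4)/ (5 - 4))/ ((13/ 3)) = 6/ 13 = 0.46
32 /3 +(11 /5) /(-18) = 10.54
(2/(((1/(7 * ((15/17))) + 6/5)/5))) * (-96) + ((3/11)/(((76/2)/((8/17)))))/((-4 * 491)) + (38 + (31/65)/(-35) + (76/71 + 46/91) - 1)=-187761977899773/281784077575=-666.33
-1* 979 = -979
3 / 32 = 0.09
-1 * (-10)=10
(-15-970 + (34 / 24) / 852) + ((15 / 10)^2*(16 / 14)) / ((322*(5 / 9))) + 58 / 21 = -56588012941 / 57612240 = -982.22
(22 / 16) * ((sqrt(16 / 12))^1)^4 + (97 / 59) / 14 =19045 / 7434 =2.56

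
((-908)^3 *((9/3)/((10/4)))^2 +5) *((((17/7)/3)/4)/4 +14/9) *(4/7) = -6233168296319/6300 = -989391793.07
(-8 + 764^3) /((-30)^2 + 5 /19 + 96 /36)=25418792952 /51467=493885.27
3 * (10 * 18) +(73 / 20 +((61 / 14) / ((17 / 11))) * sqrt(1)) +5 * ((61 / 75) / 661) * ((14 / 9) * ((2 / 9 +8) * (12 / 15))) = 1044649284839 / 1911413700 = 546.53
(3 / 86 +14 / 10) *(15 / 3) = 617 / 86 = 7.17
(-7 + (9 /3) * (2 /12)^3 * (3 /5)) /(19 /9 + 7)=-0.77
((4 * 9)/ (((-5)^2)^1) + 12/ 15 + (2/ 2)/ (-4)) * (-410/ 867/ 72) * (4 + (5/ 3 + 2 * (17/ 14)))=-8159/ 77112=-0.11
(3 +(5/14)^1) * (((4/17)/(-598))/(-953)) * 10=470/33908693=0.00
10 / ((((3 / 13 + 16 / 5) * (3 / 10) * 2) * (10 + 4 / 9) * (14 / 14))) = 0.47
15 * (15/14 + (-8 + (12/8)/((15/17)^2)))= -2626/35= -75.03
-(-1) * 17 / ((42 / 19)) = 323 / 42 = 7.69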